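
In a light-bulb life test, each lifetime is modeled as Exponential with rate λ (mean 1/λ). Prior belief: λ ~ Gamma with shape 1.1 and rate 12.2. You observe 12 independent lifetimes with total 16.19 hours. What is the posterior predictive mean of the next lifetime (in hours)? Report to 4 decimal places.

With a Gamma(shape α, rate β) prior on the exponential rate λ, the posterior after n observations with total T = Σxᵢ is Gamma(α+n, β+T).
Posterior: Gamma(1.1+12, 12.2+16.19) = Gamma(13.1, 28.39).
The predictive distribution for the next observation is Lomax; its mean is β/(α−1) = 28.39/12.1 = 2.3463.

2.3463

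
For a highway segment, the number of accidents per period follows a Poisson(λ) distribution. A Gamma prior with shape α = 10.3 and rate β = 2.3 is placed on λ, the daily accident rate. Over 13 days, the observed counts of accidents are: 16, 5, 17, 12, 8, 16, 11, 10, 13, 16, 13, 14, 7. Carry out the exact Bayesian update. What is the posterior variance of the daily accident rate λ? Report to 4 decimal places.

0.7190

With a Gamma(shape α, rate β) prior, the Poisson likelihood is conjugate: the posterior is Gamma(α + ΣXᵢ, β + n).
Sum of counts S = 158 over n = 13 days.
Posterior: Gamma(α+S, β+n) = Gamma(10.3+158, 2.3+13) = Gamma(168.3, 15.3).
Var = α/β² = 168.3/15.3² = 0.7190.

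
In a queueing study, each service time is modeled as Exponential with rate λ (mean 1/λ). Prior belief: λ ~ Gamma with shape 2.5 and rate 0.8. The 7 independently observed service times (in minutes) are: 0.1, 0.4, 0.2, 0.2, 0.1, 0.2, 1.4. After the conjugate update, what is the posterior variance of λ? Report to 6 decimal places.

With a Gamma(shape α, rate β) prior on the exponential rate λ, the posterior after n observations with total T = Σxᵢ is Gamma(α+n, β+T).
Sum of observations T = 2.6 minutes; n = 7.
Posterior: Gamma(2.5+7, 0.8+2.6) = Gamma(9.5, 3.4).
Var = α/β² = 0.821799.

0.821799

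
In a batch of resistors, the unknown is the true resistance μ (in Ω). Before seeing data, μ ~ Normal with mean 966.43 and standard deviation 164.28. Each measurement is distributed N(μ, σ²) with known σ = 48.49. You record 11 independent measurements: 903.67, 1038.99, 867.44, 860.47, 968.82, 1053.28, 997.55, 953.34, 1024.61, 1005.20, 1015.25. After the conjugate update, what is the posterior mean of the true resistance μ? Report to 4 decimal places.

For Normal data with known variance σ², a Normal(μ₀, σ₀²) prior on μ is conjugate. Posterior precision = 1/σ₀² + n/σ²; posterior mean is the precision-weighted average of μ₀ and x̄.
Σxᵢ = 903.67 + 1038.99 + 867.44 + 860.47 + 968.82 + 1053.28 + 997.55 + 953.34 + 1024.61 + 1005.20 + 1015.25 = 10688.62, so n·x̄ = 10688.62.
σ₀² = 164.28² = 26987.9184, σ² = 48.49² = 2351.2801; σ² + n·σ₀² = 2351.2801 + 11·26987.9184 = 299218.3825.
Posterior mean = (μ₀/σ₀² + n·x̄/σ²)/(1/σ₀² + n/σ²) = (σ²·μ₀ + σ₀²·n·x̄)/(σ² + n·σ₀²) = (2351.2801·966.43 + 26987.9184·10688.62)/299218.3825 = 290735951.995651/299218.3825 = 971.6514.

971.6514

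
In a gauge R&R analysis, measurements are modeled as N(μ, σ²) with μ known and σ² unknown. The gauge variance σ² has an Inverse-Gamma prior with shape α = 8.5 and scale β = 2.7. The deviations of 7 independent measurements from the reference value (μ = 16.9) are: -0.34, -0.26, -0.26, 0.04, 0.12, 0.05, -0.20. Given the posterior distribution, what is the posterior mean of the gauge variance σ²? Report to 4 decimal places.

With known mean μ and an Inverse-Gamma(α, β) prior on σ², the Normal likelihood is conjugate: posterior is Inv-Gamma(α + n/2, β + Σ(xᵢ−μ)²/2).
Σ(xᵢ−μ)² = (-0.34)² + (-0.26)² + (-0.26)² + (0.04)² + (0.12)² + (0.05)² + (-0.20)² = 0.3093.
Posterior: Inv-Gamma(8.5 + 7/2, 2.7 + 0.3093/2) = Inv-Gamma(12.00, 2.85465).
E[σ²|data] = β/(α−1) = 2.85465/11.00 = 0.2595.

0.2595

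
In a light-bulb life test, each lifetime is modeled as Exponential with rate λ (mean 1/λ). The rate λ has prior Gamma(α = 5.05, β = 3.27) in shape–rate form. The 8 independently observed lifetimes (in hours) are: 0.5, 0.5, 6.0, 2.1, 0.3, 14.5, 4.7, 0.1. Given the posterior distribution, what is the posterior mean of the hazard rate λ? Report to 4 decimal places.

0.4082

With a Gamma(shape α, rate β) prior on the exponential rate λ, the posterior after n observations with total T = Σxᵢ is Gamma(α+n, β+T).
Sum of observations T = 28.7 hours; n = 8.
Posterior: Gamma(5.05+8, 3.27+28.7) = Gamma(13.05, 31.97).
Posterior mean of λ = α/β = 13.05/31.97 = 0.4082.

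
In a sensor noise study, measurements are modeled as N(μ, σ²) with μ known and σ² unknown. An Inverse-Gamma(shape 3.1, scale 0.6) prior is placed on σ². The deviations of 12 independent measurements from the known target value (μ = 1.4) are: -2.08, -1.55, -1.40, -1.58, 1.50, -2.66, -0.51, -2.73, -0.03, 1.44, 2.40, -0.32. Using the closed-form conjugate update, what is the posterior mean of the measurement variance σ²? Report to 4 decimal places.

2.3062

With known mean μ and an Inverse-Gamma(α, β) prior on σ², the Normal likelihood is conjugate: posterior is Inv-Gamma(α + n/2, β + Σ(xᵢ−μ)²/2).
Σ(xᵢ−μ)² = (-2.08)² + (-1.55)² + (-1.40)² + (-1.58)² + (1.50)² + (-2.66)² + (-0.51)² + (-2.73)² + (-0.03)² + (1.44)² + (2.40)² + (-0.32)² = 36.1608.
Posterior: Inv-Gamma(3.1 + 12/2, 0.6 + 36.1608/2) = Inv-Gamma(9.10, 18.68040).
E[σ²|data] = β/(α−1) = 18.68040/8.10 = 2.3062.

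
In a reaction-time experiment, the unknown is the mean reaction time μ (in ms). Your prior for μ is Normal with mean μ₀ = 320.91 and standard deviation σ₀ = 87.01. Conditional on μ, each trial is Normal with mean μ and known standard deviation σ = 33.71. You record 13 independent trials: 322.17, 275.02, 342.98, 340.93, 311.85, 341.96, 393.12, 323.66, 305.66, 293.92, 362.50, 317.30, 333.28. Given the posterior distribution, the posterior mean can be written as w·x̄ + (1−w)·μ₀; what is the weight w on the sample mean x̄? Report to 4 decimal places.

For Normal data with known variance σ², a Normal(μ₀, σ₀²) prior on μ is conjugate. Posterior precision = 1/σ₀² + n/σ²; posterior mean is the precision-weighted average of μ₀ and x̄.
σ₀² = 87.01² = 7570.7401, σ² = 33.71² = 1136.3641. Prior precision 1/σ₀² = 1/7570.7401; data precision n/σ² = 13/1136.3641.
w = (n/σ²)/(1/σ₀² + n/σ²) = n·σ₀²/(σ² + n·σ₀²) = 13·7570.7401/(1136.3641 + 13·7570.7401) = 98419.6213/99555.9854 = 0.9886.

0.9886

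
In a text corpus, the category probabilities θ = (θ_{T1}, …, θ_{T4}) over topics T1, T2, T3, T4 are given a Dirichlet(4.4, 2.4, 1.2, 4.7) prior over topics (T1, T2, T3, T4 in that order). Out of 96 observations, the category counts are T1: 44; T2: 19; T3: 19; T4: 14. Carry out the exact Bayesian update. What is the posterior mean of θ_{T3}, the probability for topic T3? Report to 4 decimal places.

The Dirichlet prior is conjugate to the Multinomial likelihood: each posterior αⱼ = prior αⱼ + observed count nⱼ.
Posterior concentration: (48.4, 21.4, 20.2, 18.7), total = 108.7.
E[θ_{T3}|data] = α_{T3}/Σα = 20.2/108.7 = 0.1858.

0.1858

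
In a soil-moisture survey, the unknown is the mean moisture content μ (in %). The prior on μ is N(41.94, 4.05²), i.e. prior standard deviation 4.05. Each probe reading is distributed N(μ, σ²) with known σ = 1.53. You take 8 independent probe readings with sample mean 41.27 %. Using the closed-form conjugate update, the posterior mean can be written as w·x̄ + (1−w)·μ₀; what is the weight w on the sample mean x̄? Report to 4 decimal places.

For Normal data with known variance σ², a Normal(μ₀, σ₀²) prior on μ is conjugate. Posterior precision = 1/σ₀² + n/σ²; posterior mean is the precision-weighted average of μ₀ and x̄.
σ₀² = 4.05² = 16.4025, σ² = 1.53² = 2.3409. Prior precision 1/σ₀² = 1/16.4025; data precision n/σ² = 8/2.3409.
w = (n/σ²)/(1/σ₀² + n/σ²) = n·σ₀²/(σ² + n·σ₀²) = 8·16.4025/(2.3409 + 8·16.4025) = 131.22/133.5609 = 0.9825.

0.9825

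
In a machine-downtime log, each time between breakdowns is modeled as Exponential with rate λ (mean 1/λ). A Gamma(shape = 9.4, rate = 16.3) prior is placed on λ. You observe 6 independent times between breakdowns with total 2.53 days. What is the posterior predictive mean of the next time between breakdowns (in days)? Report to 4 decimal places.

With a Gamma(shape α, rate β) prior on the exponential rate λ, the posterior after n observations with total T = Σxᵢ is Gamma(α+n, β+T).
Posterior: Gamma(9.4+6, 16.3+2.53) = Gamma(15.4, 18.83).
The predictive distribution for the next observation is Lomax; its mean is β/(α−1) = 18.83/14.4 = 1.3076.

1.3076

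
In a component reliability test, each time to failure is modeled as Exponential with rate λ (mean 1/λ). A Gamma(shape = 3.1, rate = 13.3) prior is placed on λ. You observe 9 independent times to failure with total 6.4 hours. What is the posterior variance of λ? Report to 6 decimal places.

With a Gamma(shape α, rate β) prior on the exponential rate λ, the posterior after n observations with total T = Σxᵢ is Gamma(α+n, β+T).
Posterior: Gamma(3.1+9, 13.3+6.4) = Gamma(12.1, 19.7).
Var = α/β² = 0.031178.

0.031178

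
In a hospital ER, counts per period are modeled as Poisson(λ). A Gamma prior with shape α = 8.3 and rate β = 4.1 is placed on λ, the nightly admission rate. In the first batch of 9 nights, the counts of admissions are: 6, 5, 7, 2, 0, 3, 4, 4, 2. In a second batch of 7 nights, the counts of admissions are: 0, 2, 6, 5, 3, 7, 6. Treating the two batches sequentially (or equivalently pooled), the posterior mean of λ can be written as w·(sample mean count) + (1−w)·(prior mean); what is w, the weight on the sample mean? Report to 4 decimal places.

0.7960

With a Gamma(shape α, rate β) prior, the Poisson likelihood is conjugate: the posterior is Gamma(α + ΣXᵢ, β + n).
Total number of nights: n = 9 + 7 = 16.
Posterior mean = (α₀+S)/(β₀+n) = [n/(β₀+n)]·(S/n) + [β₀/(β₀+n)]·(α₀/β₀), so only n and β₀ enter the weight.
Weight on data w = n/(β₀+n) = 16/(4.1+16) = 16/20.1 = 0.7960.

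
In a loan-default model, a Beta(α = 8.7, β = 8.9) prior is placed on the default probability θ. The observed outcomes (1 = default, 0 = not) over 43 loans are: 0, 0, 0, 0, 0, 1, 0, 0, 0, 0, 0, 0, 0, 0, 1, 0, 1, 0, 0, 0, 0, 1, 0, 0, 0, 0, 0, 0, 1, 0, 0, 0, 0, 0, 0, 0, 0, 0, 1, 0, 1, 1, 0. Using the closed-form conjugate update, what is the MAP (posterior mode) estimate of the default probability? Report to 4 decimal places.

The Beta prior is conjugate to a Binomial/Bernoulli likelihood; the update adds successes to α and failures to β.
Posterior: Beta(α+k, β+n−k) = Beta(8.7+8, 8.9+35) = Beta(16.7, 43.9).
Mode of Beta(a,b) for a,b>1 is (a−1)/(a+b−2) = 15.7/58.6 = 0.2679.

0.2679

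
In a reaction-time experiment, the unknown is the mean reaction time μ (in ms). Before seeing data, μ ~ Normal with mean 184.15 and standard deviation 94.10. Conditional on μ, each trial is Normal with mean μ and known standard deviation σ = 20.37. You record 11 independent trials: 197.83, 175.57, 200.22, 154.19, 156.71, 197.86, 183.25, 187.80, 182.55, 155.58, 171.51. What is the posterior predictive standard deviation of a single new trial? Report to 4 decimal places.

21.2720

For Normal data with known variance σ², a Normal(μ₀, σ₀²) prior on μ is conjugate. Posterior precision = 1/σ₀² + n/σ²; posterior mean is the precision-weighted average of μ₀ and x̄.
σ₀² = 94.10² = 8854.81, σ² = 20.37² = 414.9369; σ² + n·σ₀² = 414.9369 + 11·8854.81 = 97817.8469.
Posterior precision = 1/σ₀² + n/σ² = 1/8854.81 + 11/414.9369 = (σ² + n·σ₀²)/(σ₀²σ²) = 97817.8469/(8854.81·414.9369); posterior variance σₙ² = σ₀²σ²/(σ² + n·σ₀²) = 8854.81·414.9369/97817.8469 = 37.561524.
Predictive variance for one new observation = σₙ² + σ² = 8854.81·414.9369/97817.8469 + 414.9369 = σ²·(σ₀² + 97817.8469)/97817.8469 = 414.9369·106672.6569/97817.8469 = 452.498424; SD = √(414.9369·106672.6569/97817.8469) = 21.2720.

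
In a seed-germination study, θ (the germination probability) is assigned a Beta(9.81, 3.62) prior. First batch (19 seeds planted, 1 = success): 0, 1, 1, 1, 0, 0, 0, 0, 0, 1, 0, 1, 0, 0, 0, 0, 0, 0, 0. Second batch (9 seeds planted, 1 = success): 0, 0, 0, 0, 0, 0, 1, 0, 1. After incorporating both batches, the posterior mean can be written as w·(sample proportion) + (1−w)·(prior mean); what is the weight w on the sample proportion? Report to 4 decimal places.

0.6758

The Beta prior is conjugate to a Binomial/Bernoulli likelihood; the update adds successes to α and failures to β.
Total number of seeds planted: n = 19 + 9 = 28.
Posterior mean = (α₀+k)/(α₀+β₀+n) = [n/(α₀+β₀+n)]·(k/n) + [(α₀+β₀)/(α₀+β₀+n)]·α₀/(α₀+β₀), so only n and the prior enter the weight.
The weight on the data is w = n/(α₀+β₀+n) = 28/(9.81+3.62+28) = 28/41.43 = 0.6758.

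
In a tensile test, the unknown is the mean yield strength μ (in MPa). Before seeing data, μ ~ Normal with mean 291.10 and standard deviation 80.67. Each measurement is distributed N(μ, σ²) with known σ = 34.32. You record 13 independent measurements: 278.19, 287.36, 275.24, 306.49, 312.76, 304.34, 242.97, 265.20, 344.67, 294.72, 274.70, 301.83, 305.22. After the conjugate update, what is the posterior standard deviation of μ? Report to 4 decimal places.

For Normal data with known variance σ², a Normal(μ₀, σ₀²) prior on μ is conjugate. Posterior precision = 1/σ₀² + n/σ²; posterior mean is the precision-weighted average of μ₀ and x̄.
σ₀² = 80.67² = 6507.6489, σ² = 34.32² = 1177.8624; σ² + n·σ₀² = 1177.8624 + 13·6507.6489 = 85777.2981.
Posterior precision = 1/σ₀² + n/σ² = 1/6507.6489 + 13/1177.8624 = (σ² + n·σ₀²)/(σ₀²σ²) = 85777.2981/(6507.6489·1177.8624); posterior variance σₙ² = σ₀²σ²/(σ² + n·σ₀²) = 6507.6489·1177.8624/85777.2981 = 89.360648.
Posterior SD = √σₙ² = √(6507.6489·1177.8624/85777.2981) = 9.4531.

9.4531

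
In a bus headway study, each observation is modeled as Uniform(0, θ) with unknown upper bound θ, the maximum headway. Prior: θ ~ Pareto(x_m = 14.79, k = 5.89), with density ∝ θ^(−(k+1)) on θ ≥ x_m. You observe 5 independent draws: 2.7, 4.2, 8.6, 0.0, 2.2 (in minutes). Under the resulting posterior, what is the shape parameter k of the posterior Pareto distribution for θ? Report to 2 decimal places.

10.89

A Pareto(scale x_m, shape k) prior on the upper bound θ of Uniform(0, θ) is conjugate: posterior is Pareto(max(x_m, max xᵢ), k + n).
Sample maximum = 8.6; prior scale x_m = 14.79 → posterior scale = max = 14.79.
Posterior shape = 5.89 + 5 = 10.89.
Posterior shape k = 10.89.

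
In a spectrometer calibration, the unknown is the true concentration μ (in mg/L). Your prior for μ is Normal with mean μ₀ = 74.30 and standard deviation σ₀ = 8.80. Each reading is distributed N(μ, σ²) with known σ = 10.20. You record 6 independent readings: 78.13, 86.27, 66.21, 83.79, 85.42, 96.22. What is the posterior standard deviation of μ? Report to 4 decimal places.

3.7640

For Normal data with known variance σ², a Normal(μ₀, σ₀²) prior on μ is conjugate. Posterior precision = 1/σ₀² + n/σ²; posterior mean is the precision-weighted average of μ₀ and x̄.
σ₀² = 8.80² = 77.44, σ² = 10.20² = 104.04; σ² + n·σ₀² = 104.04 + 6·77.44 = 568.68.
Posterior precision = 1/σ₀² + n/σ² = 1/77.44 + 6/104.04 = (σ² + n·σ₀²)/(σ₀²σ²) = 568.68/(77.44·104.04); posterior variance σₙ² = σ₀²σ²/(σ² + n·σ₀²) = 77.44·104.04/568.68 = 14.167647.
Posterior SD = √σₙ² = √(77.44·104.04/568.68) = 3.7640.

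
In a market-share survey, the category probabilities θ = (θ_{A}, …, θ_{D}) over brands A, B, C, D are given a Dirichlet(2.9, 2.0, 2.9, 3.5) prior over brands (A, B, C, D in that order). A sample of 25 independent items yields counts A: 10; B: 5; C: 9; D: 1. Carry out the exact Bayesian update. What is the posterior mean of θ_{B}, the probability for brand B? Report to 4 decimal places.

0.1928

The Dirichlet prior is conjugate to the Multinomial likelihood: each posterior αⱼ = prior αⱼ + observed count nⱼ.
Posterior concentration: (12.9, 7.0, 11.9, 4.5), total = 36.3.
E[θ_{B}|data] = α_{B}/Σα = 7.0/36.3 = 0.1928.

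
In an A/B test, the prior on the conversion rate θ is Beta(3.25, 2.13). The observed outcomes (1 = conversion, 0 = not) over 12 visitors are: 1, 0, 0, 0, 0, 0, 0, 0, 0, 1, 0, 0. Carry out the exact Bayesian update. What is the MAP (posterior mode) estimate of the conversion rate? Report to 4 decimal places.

The Beta prior is conjugate to a Binomial/Bernoulli likelihood; the update adds successes to α and failures to β.
Posterior: Beta(α+k, β+n−k) = Beta(3.25+2, 2.13+10) = Beta(5.25, 12.13).
Mode of Beta(a,b) for a,b>1 is (a−1)/(a+b−2) = 4.25/15.38 = 0.2763.

0.2763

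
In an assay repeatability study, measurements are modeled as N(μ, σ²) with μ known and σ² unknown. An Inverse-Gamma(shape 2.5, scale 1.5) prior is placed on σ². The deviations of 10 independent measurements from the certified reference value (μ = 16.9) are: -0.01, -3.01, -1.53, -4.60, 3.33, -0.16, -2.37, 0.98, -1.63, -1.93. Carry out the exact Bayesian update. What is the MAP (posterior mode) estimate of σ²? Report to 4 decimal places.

3.5079

With known mean μ and an Inverse-Gamma(α, β) prior on σ², the Normal likelihood is conjugate: posterior is Inv-Gamma(α + n/2, β + Σ(xᵢ−μ)²/2).
Σ(xᵢ−μ)² = (-0.01)² + (-3.01)² + (-1.53)² + (-4.60)² + (3.33)² + (-0.16)² + (-2.37)² + (0.98)² + (-1.63)² + (-1.93)² = 56.6347.
Posterior: Inv-Gamma(2.5 + 10/2, 1.5 + 56.6347/2) = Inv-Gamma(7.50, 29.81735).
Mode = β/(α+1) = 29.81735/8.50 = 3.5079.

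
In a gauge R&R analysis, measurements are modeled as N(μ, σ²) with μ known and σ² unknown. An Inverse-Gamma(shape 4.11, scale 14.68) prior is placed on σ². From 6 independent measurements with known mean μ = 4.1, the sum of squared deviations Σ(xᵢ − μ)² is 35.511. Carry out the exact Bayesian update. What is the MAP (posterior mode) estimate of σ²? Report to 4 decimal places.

With known mean μ and an Inverse-Gamma(α, β) prior on σ², the Normal likelihood is conjugate: posterior is Inv-Gamma(α + n/2, β + Σ(xᵢ−μ)²/2).
Posterior: Inv-Gamma(4.11 + 6/2, 14.68 + 35.511/2) = Inv-Gamma(7.11, 32.4355).
Mode = β/(α+1) = 32.4355/8.11 = 3.9994.

3.9994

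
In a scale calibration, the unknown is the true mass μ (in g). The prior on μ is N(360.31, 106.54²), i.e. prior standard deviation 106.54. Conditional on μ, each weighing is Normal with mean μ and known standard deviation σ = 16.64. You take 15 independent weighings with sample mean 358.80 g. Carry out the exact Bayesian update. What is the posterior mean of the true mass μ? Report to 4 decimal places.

For Normal data with known variance σ², a Normal(μ₀, σ₀²) prior on μ is conjugate. Posterior precision = 1/σ₀² + n/σ²; posterior mean is the precision-weighted average of μ₀ and x̄.
n·x̄ = 15·358.80 = 5382.
σ₀² = 106.54² = 11350.7716, σ² = 16.64² = 276.8896; σ² + n·σ₀² = 276.8896 + 15·11350.7716 = 170538.4636.
Posterior mean = (μ₀/σ₀² + n·x̄/σ²)/(1/σ₀² + n/σ²) = (σ²·μ₀ + σ₀²·n·x̄)/(σ² + n·σ₀²) = (276.8896·360.31 + 11350.7716·5382)/170538.4636 = 61189618.842976/170538.4636 = 358.8025.

358.8025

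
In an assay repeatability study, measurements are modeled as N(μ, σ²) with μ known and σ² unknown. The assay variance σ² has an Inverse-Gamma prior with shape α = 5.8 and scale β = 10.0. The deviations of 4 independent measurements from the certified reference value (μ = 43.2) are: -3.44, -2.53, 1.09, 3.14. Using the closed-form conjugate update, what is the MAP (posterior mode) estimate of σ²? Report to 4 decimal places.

With known mean μ and an Inverse-Gamma(α, β) prior on σ², the Normal likelihood is conjugate: posterior is Inv-Gamma(α + n/2, β + Σ(xᵢ−μ)²/2).
Σ(xᵢ−μ)² = (-3.44)² + (-2.53)² + (1.09)² + (3.14)² = 29.2822.
Posterior: Inv-Gamma(5.8 + 4/2, 10.0 + 29.2822/2) = Inv-Gamma(7.80, 24.64110).
Mode = β/(α+1) = 24.64110/8.80 = 2.8001.

2.8001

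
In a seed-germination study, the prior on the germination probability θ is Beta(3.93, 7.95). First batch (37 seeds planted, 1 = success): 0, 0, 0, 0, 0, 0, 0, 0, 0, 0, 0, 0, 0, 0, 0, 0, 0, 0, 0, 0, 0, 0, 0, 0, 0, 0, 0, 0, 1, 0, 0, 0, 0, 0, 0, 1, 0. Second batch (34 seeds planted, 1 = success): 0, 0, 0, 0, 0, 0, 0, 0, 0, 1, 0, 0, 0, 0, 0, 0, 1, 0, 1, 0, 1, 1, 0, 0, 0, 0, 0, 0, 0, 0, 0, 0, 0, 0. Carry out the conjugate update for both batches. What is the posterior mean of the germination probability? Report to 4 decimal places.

The Beta prior is conjugate to a Binomial/Bernoulli likelihood; the update adds successes to α and failures to β.
After batch 1: Beta(3.93+2, 7.95+35) = Beta(5.93, 42.95).
After batch 2: Beta(5.93+5, 42.95+29) = Beta(10.93, 71.95).
Posterior mean = α/(α+β) = 10.93/82.88 = 0.1319.

0.1319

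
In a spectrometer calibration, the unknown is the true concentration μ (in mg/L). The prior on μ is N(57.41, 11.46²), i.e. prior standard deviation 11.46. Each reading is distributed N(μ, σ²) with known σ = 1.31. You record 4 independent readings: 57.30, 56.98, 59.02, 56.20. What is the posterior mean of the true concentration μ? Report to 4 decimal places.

57.3751

For Normal data with known variance σ², a Normal(μ₀, σ₀²) prior on μ is conjugate. Posterior precision = 1/σ₀² + n/σ²; posterior mean is the precision-weighted average of μ₀ and x̄.
Σxᵢ = 57.30 + 56.98 + 59.02 + 56.20 = 229.5, so n·x̄ = 229.5.
σ₀² = 11.46² = 131.3316, σ² = 1.31² = 1.7161; σ² + n·σ₀² = 1.7161 + 4·131.3316 = 527.0425.
Posterior mean = (μ₀/σ₀² + n·x̄/σ²)/(1/σ₀² + n/σ²) = (σ²·μ₀ + σ₀²·n·x̄)/(σ² + n·σ₀²) = (1.7161·57.41 + 131.3316·229.5)/527.0425 = 30239.123501/527.0425 = 57.3751.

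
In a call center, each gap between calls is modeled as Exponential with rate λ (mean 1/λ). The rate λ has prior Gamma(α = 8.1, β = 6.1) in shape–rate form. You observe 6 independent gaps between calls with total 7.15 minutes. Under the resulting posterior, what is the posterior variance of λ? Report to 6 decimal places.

With a Gamma(shape α, rate β) prior on the exponential rate λ, the posterior after n observations with total T = Σxᵢ is Gamma(α+n, β+T).
Posterior: Gamma(8.1+6, 6.1+7.15) = Gamma(14.1, 13.25).
Var = α/β² = 0.080313.

0.080313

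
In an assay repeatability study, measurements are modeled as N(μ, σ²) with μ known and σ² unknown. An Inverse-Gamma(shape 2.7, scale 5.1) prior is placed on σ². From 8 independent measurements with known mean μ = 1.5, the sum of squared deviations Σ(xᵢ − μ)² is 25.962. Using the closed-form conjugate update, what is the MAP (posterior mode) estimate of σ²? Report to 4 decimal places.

With known mean μ and an Inverse-Gamma(α, β) prior on σ², the Normal likelihood is conjugate: posterior is Inv-Gamma(α + n/2, β + Σ(xᵢ−μ)²/2).
Posterior: Inv-Gamma(2.7 + 8/2, 5.1 + 25.962/2) = Inv-Gamma(6.70, 18.0810).
Mode = β/(α+1) = 18.0810/7.70 = 2.3482.

2.3482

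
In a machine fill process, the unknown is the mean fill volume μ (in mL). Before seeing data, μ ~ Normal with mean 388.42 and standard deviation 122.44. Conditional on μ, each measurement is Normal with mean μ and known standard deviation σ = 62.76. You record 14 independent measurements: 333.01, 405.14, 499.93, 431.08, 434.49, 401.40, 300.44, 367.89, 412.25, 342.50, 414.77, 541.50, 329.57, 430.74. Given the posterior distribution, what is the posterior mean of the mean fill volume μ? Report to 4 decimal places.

402.9214

For Normal data with known variance σ², a Normal(μ₀, σ₀²) prior on μ is conjugate. Posterior precision = 1/σ₀² + n/σ²; posterior mean is the precision-weighted average of μ₀ and x̄.
Σxᵢ = 333.01 + 405.14 + 499.93 + 431.08 + 434.49 + 401.40 + 300.44 + 367.89 + 412.25 + 342.50 + 414.77 + 541.50 + 329.57 + 430.74 = 5644.71, so n·x̄ = 5644.71.
σ₀² = 122.44² = 14991.5536, σ² = 62.76² = 3938.8176; σ² + n·σ₀² = 3938.8176 + 14·14991.5536 = 213820.568.
Posterior mean = (μ₀/σ₀² + n·x̄/σ²)/(1/σ₀² + n/σ²) = (σ²·μ₀ + σ₀²·n·x̄)/(σ² + n·σ₀²) = (3938.8176·388.42 + 14991.5536·5644.71)/213820.568 = 86152888.053648/213820.568 = 402.9214.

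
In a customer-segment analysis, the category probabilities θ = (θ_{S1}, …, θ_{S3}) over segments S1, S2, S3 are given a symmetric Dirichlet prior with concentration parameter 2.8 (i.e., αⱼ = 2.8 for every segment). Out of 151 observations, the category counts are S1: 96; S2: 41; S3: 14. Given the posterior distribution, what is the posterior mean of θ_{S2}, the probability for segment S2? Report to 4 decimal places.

0.2748

The Dirichlet prior is conjugate to the Multinomial likelihood: each posterior αⱼ = prior αⱼ + observed count nⱼ.
Posterior concentration: (98.8, 43.8, 16.8), total = 159.4.
E[θ_{S2}|data] = α_{S2}/Σα = 43.8/159.4 = 0.2748.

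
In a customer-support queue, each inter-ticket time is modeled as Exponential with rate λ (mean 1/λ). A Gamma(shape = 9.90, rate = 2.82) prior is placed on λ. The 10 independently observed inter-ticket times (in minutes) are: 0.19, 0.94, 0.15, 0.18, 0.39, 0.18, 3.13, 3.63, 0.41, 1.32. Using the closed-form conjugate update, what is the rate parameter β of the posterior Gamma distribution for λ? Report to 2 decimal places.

With a Gamma(shape α, rate β) prior on the exponential rate λ, the posterior after n observations with total T = Σxᵢ is Gamma(α+n, β+T).
Sum of observations T = 10.52 minutes; n = 10.
Posterior: Gamma(9.90+10, 2.82+10.52) = Gamma(19.90, 13.34).
Posterior β = 13.34.

13.34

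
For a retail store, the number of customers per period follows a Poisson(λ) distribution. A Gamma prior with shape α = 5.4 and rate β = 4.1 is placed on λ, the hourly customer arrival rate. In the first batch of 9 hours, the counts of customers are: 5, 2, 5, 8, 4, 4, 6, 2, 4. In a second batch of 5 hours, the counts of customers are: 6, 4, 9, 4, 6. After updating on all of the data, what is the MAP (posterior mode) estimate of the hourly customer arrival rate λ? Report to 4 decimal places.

With a Gamma(shape α, rate β) prior, the Poisson likelihood is conjugate: the posterior is Gamma(α + ΣXᵢ, β + n).
Batch 1: sum of counts S = 40 over n = 9 hours.
After batch 1: Gamma(α+S, β+n) = Gamma(5.4+40, 4.1+9) = Gamma(45.4, 13.1).
Batch 2: sum of counts S = 29 over n = 5 hours.
After batch 2: Gamma(α+S, β+n) = Gamma(45.4+29, 13.1+5) = Gamma(74.4, 18.1).
Mode of Gamma(α,β) for α≥1 is (α−1)/β = 73.4/18.1 = 4.0552.

4.0552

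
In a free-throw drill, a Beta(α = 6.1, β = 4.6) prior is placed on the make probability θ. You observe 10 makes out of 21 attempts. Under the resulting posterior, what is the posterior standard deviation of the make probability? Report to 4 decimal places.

0.0874

The Beta prior is conjugate to a Binomial/Bernoulli likelihood; the update adds successes to α and failures to β.
Posterior: Beta(α+k, β+n−k) = Beta(6.1+10, 4.6+11) = Beta(16.1, 15.6).
Var = αβ/((α+β)²(α+β+1)) = 16.1·15.6/(31.7²·32.7) = 0.00764336; SD = √0.00764336 = 0.0874.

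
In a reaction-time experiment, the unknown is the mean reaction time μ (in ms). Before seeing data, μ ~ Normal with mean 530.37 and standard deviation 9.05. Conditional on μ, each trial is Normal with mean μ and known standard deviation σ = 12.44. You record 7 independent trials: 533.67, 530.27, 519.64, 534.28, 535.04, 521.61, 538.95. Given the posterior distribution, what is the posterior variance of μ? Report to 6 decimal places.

17.408611

For Normal data with known variance σ², a Normal(μ₀, σ₀²) prior on μ is conjugate. Posterior precision = 1/σ₀² + n/σ²; posterior mean is the precision-weighted average of μ₀ and x̄.
σ₀² = 9.05² = 81.9025, σ² = 12.44² = 154.7536; σ² + n·σ₀² = 154.7536 + 7·81.9025 = 728.0711.
Posterior precision = 1/σ₀² + n/σ² = 1/81.9025 + 7/154.7536 = (σ² + n·σ₀²)/(σ₀²σ²) = 728.0711/(81.9025·154.7536); posterior variance σₙ² = σ₀²σ²/(σ² + n·σ₀²) = 81.9025·154.7536/728.0711 = 17.408611.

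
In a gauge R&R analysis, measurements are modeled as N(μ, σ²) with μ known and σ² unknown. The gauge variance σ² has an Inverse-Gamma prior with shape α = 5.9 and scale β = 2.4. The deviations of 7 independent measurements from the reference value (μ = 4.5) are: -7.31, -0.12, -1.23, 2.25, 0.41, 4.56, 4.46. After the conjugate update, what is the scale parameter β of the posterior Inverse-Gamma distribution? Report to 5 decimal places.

52.83960

With known mean μ and an Inverse-Gamma(α, β) prior on σ², the Normal likelihood is conjugate: posterior is Inv-Gamma(α + n/2, β + Σ(xᵢ−μ)²/2).
Σ(xᵢ−μ)² = (-7.31)² + (-0.12)² + (-1.23)² + (2.25)² + (0.41)² + (4.56)² + (4.46)² = 100.8792.
Posterior: Inv-Gamma(5.9 + 7/2, 2.4 + 100.8792/2) = Inv-Gamma(9.40, 52.83960).
Posterior β = 52.83960.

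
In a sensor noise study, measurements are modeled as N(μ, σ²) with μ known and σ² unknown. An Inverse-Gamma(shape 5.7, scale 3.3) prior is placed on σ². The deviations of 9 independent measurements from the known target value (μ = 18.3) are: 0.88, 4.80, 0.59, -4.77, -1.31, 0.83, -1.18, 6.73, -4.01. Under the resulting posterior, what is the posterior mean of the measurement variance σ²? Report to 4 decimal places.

6.4503

With known mean μ and an Inverse-Gamma(α, β) prior on σ², the Normal likelihood is conjugate: posterior is Inv-Gamma(α + n/2, β + Σ(xᵢ−μ)²/2).
Σ(xᵢ−μ)² = (0.88)² + (4.80)² + (0.59)² + (-4.77)² + (-1.31)² + (0.83)² + (-1.18)² + (6.73)² + (-4.01)² = 112.0858.
Posterior: Inv-Gamma(5.7 + 9/2, 3.3 + 112.0858/2) = Inv-Gamma(10.20, 59.34290).
E[σ²|data] = β/(α−1) = 59.34290/9.20 = 6.4503.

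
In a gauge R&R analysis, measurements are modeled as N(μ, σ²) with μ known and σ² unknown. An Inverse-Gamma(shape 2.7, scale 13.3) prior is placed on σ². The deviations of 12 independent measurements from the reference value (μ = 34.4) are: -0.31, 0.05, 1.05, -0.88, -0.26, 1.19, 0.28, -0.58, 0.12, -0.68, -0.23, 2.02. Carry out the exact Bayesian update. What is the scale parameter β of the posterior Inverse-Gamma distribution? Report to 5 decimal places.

17.54205

With known mean μ and an Inverse-Gamma(α, β) prior on σ², the Normal likelihood is conjugate: posterior is Inv-Gamma(α + n/2, β + Σ(xᵢ−μ)²/2).
Σ(xᵢ−μ)² = (-0.31)² + (0.05)² + (1.05)² + (-0.88)² + (-0.26)² + (1.19)² + (0.28)² + (-0.58)² + (0.12)² + (-0.68)² + (-0.23)² + (2.02)² = 8.4841.
Posterior: Inv-Gamma(2.7 + 12/2, 13.3 + 8.4841/2) = Inv-Gamma(8.70, 17.54205).
Posterior β = 17.54205.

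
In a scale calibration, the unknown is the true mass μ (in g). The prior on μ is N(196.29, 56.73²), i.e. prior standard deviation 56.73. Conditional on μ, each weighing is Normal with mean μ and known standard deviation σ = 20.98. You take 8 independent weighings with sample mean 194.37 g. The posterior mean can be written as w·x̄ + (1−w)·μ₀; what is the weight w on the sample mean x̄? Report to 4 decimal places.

0.9832

For Normal data with known variance σ², a Normal(μ₀, σ₀²) prior on μ is conjugate. Posterior precision = 1/σ₀² + n/σ²; posterior mean is the precision-weighted average of μ₀ and x̄.
σ₀² = 56.73² = 3218.2929, σ² = 20.98² = 440.1604. Prior precision 1/σ₀² = 1/3218.2929; data precision n/σ² = 8/440.1604.
w = (n/σ²)/(1/σ₀² + n/σ²) = n·σ₀²/(σ² + n·σ₀²) = 8·3218.2929/(440.1604 + 8·3218.2929) = 25746.3432/26186.5036 = 0.9832.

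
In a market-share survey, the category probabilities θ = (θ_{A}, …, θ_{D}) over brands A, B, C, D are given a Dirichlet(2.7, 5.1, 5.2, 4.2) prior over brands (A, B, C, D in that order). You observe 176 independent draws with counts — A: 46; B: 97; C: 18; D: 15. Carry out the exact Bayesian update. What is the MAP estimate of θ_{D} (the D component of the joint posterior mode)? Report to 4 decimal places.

0.0962

The Dirichlet prior is conjugate to the Multinomial likelihood: each posterior αⱼ = prior αⱼ + observed count nⱼ.
Posterior concentration: (48.7, 102.1, 23.2, 19.2), total = 193.2.
Joint mode component: (α_{D}−1)/(Σα−K) = 18.2/189.2 = 0.0962.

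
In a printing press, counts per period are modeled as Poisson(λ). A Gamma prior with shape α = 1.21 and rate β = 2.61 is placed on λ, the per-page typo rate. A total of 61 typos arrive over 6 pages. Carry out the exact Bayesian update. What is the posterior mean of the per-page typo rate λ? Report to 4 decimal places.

With a Gamma(shape α, rate β) prior, the Poisson likelihood is conjugate: the posterior is Gamma(α + ΣXᵢ, β + n).
Posterior: Gamma(α+S, β+n) = Gamma(1.21+61, 2.61+6) = Gamma(62.21, 8.61).
Posterior mean = α/β = 62.21/8.61 = 7.2253.

7.2253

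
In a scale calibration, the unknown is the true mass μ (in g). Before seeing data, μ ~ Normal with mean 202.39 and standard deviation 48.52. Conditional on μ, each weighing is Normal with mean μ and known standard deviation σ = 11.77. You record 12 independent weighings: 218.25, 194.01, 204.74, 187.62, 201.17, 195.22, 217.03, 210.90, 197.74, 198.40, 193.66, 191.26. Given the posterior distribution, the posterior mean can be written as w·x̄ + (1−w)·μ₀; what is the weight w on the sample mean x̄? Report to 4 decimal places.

For Normal data with known variance σ², a Normal(μ₀, σ₀²) prior on μ is conjugate. Posterior precision = 1/σ₀² + n/σ²; posterior mean is the precision-weighted average of μ₀ and x̄.
σ₀² = 48.52² = 2354.1904, σ² = 11.77² = 138.5329. Prior precision 1/σ₀² = 1/2354.1904; data precision n/σ² = 12/138.5329.
w = (n/σ²)/(1/σ₀² + n/σ²) = n·σ₀²/(σ² + n·σ₀²) = 12·2354.1904/(138.5329 + 12·2354.1904) = 28250.2848/28388.8177 = 0.9951.

0.9951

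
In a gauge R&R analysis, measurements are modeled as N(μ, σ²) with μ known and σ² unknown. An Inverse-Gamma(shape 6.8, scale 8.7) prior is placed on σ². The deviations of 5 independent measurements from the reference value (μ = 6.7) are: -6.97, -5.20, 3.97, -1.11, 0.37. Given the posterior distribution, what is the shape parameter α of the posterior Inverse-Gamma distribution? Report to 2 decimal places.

9.30

With known mean μ and an Inverse-Gamma(α, β) prior on σ², the Normal likelihood is conjugate: posterior is Inv-Gamma(α + n/2, β + Σ(xᵢ−μ)²/2).
Σ(xᵢ−μ)² = (-6.97)² + (-5.20)² + (3.97)² + (-1.11)² + (0.37)² = 92.7508.
Posterior: Inv-Gamma(6.8 + 5/2, 8.7 + 92.7508/2) = Inv-Gamma(9.30, 55.07540).
Posterior α = 9.30.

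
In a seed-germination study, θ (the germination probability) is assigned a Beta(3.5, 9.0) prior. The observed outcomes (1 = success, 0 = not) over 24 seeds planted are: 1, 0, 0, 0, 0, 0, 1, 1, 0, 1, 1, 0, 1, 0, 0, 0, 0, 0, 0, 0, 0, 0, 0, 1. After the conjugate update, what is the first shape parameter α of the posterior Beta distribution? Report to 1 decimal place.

The Beta prior is conjugate to a Binomial/Bernoulli likelihood; the update adds successes to α and failures to β.
Posterior: Beta(α+k, β+n−k) = Beta(3.5+7, 9.0+17) = Beta(10.5, 26.0).
Posterior α = 10.5.

10.5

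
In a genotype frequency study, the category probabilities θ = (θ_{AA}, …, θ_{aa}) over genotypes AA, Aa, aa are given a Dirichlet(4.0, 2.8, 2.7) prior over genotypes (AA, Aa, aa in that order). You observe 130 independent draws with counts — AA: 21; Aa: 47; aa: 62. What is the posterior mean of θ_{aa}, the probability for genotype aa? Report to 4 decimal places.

0.4638

The Dirichlet prior is conjugate to the Multinomial likelihood: each posterior αⱼ = prior αⱼ + observed count nⱼ.
Posterior concentration: (25.0, 49.8, 64.7), total = 139.5.
E[θ_{aa}|data] = α_{aa}/Σα = 64.7/139.5 = 0.4638.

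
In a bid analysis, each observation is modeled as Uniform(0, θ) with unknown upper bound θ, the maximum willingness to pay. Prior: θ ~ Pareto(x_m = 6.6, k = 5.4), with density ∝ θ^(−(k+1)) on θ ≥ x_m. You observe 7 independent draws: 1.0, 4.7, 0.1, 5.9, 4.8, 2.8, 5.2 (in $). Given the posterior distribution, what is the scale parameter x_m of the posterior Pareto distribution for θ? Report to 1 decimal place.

6.6

A Pareto(scale x_m, shape k) prior on the upper bound θ of Uniform(0, θ) is conjugate: posterior is Pareto(max(x_m, max xᵢ), k + n).
Sample maximum = 5.9; prior scale x_m = 6.6 → posterior scale = max = 6.6.
Posterior shape = 5.4 + 7 = 12.4.
Posterior scale x_m = 6.6.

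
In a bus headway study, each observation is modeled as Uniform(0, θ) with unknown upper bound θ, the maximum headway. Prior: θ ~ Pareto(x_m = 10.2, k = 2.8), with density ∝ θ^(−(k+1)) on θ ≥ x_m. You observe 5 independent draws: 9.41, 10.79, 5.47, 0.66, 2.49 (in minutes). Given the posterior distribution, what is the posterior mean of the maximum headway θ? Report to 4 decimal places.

12.3768

A Pareto(scale x_m, shape k) prior on the upper bound θ of Uniform(0, θ) is conjugate: posterior is Pareto(max(x_m, max xᵢ), k + n).
Sample maximum = 10.79; prior scale x_m = 10.2 → posterior scale = max = 10.79.
Posterior shape = 2.8 + 5 = 7.8.
E[θ|data] = k·x_m/(k−1) = 7.8·10.79/6.8 = 12.3768.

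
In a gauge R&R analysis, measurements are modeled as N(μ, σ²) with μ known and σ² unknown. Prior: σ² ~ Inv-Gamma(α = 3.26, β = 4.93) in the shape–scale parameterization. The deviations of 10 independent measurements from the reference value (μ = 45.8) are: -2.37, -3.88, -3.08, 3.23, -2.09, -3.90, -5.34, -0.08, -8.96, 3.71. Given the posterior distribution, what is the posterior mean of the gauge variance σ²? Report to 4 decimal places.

13.2642

With known mean μ and an Inverse-Gamma(α, β) prior on σ², the Normal likelihood is conjugate: posterior is Inv-Gamma(α + n/2, β + Σ(xᵢ−μ)²/2).
Σ(xᵢ−μ)² = (-2.37)² + (-3.88)² + (-3.08)² + (3.23)² + (-2.09)² + (-3.90)² + (-5.34)² + (-0.08)² + (-8.96)² + (3.71)² = 182.7364.
Posterior: Inv-Gamma(3.26 + 10/2, 4.93 + 182.7364/2) = Inv-Gamma(8.26, 96.29820).
E[σ²|data] = β/(α−1) = 96.29820/7.26 = 13.2642.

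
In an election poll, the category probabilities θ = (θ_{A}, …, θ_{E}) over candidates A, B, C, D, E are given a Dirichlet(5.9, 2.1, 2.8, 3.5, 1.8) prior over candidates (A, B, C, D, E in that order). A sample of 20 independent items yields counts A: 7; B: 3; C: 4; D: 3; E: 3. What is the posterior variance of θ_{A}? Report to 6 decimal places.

The Dirichlet prior is conjugate to the Multinomial likelihood: each posterior αⱼ = prior αⱼ + observed count nⱼ.
Posterior concentration: (12.9, 5.1, 6.8, 6.5, 4.8), total = 36.1.
Var[θ_j] = α_j(Σα−α_j)/((Σα)²(Σα+1)) = 12.9·23.2/(36.1²·37.1) = 0.006190.

0.006190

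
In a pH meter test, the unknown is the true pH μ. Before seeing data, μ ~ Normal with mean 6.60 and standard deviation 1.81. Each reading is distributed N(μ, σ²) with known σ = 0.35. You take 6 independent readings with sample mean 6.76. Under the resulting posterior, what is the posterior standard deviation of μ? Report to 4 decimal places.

For Normal data with known variance σ², a Normal(μ₀, σ₀²) prior on μ is conjugate. Posterior precision = 1/σ₀² + n/σ²; posterior mean is the precision-weighted average of μ₀ and x̄.
σ₀² = 1.81² = 3.2761, σ² = 0.35² = 0.1225; σ² + n·σ₀² = 0.1225 + 6·3.2761 = 19.7791.
Posterior precision = 1/σ₀² + n/σ² = 1/3.2761 + 6/0.1225 = (σ² + n·σ₀²)/(σ₀²σ²) = 19.7791/(3.2761·0.1225); posterior variance σₙ² = σ₀²σ²/(σ² + n·σ₀²) = 3.2761·0.1225/19.7791 = 0.020290.
Posterior SD = √σₙ² = √(3.2761·0.1225/19.7791) = 0.1424.

0.1424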